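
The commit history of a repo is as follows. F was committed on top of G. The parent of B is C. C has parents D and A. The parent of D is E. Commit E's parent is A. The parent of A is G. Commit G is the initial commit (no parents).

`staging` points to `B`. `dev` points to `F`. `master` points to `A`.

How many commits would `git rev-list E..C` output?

2

Reachable from C: {A, C, D, E, G}.
Reachable from E: {A, E, G}.
In C's history but not E's: {C, D} — 2 commits.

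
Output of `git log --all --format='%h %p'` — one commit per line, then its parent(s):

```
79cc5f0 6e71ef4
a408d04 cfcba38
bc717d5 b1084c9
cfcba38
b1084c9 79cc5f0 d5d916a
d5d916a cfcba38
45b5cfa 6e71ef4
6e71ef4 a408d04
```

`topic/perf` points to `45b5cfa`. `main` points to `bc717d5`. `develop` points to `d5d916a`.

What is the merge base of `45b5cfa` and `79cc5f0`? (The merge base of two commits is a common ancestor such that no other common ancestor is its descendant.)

Ancestors of 45b5cfa: {45b5cfa, 6e71ef4, a408d04, cfcba38}.
Ancestors of 79cc5f0: {6e71ef4, 79cc5f0, a408d04, cfcba38}.
Common ancestors: {6e71ef4, a408d04, cfcba38}.
Among these, 6e71ef4 is not an ancestor of any other common ancestor — it is the merge base.

6e71ef4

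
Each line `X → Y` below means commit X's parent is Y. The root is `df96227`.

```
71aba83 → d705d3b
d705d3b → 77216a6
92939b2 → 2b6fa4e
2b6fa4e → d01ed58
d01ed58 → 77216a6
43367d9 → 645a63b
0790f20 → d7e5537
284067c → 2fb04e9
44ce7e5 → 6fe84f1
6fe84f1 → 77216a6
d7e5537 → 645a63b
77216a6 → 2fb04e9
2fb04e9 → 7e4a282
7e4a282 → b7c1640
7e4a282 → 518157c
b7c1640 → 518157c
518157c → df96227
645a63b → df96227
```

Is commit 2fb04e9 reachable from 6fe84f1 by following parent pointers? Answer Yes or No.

Yes

Ancestors of 6fe84f1 (commits reachable by following parents): {2fb04e9, 518157c, 6fe84f1, 77216a6, 7e4a282, b7c1640, df96227}.
2fb04e9 is in that set, so it is an ancestor of 6fe84f1.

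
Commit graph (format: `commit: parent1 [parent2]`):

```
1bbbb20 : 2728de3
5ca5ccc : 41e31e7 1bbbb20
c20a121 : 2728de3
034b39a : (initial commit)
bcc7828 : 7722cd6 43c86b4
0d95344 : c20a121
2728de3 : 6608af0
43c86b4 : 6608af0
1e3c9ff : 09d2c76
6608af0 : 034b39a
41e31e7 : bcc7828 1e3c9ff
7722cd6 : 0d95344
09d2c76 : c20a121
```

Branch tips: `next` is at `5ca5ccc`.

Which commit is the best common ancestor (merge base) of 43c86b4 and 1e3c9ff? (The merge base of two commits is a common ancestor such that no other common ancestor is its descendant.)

6608af0

Ancestors of 43c86b4: {034b39a, 43c86b4, 6608af0}.
Ancestors of 1e3c9ff: {034b39a, 09d2c76, 1e3c9ff, 2728de3, 6608af0, c20a121}.
Common ancestors: {034b39a, 6608af0}.
Among these, 6608af0 is not an ancestor of any other common ancestor — it is the merge base.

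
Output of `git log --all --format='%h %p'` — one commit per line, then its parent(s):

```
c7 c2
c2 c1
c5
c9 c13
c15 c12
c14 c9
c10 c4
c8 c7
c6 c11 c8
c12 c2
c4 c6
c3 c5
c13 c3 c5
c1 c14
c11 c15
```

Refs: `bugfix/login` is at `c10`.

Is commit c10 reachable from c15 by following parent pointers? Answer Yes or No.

Ancestors of c15: {c1, c12, c13, c14, c15, c2, c3, c5, c9}.
c10 is not in that set, so it is not an ancestor of c15.

No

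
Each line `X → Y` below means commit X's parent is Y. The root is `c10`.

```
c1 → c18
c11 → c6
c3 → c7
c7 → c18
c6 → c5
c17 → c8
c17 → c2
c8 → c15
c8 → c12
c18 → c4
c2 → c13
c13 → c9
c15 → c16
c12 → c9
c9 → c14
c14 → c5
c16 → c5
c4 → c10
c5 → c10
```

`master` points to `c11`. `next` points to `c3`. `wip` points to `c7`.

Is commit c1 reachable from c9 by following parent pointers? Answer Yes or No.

Ancestors of c9: {c10, c14, c5, c9}.
c1 is not in that set, so it is not an ancestor of c9.

No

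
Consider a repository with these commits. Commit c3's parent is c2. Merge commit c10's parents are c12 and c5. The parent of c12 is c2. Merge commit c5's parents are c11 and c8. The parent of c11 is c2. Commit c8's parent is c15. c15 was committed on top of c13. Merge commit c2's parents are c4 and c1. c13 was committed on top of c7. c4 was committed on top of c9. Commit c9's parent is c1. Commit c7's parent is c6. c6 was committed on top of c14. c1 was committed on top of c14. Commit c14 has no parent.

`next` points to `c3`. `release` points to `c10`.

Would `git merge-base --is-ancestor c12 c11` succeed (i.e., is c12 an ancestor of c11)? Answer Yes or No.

No

Ancestors of c11: {c1, c11, c14, c2, c4, c9}.
c12 is not in that set, so it is not an ancestor of c11.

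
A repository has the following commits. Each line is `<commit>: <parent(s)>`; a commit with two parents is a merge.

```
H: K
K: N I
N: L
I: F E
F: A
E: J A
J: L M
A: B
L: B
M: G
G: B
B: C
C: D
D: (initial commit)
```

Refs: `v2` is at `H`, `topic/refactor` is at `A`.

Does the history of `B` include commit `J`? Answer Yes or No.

No

Ancestors of B: {B, C, D}.
J is not in that set, so it is not an ancestor of B.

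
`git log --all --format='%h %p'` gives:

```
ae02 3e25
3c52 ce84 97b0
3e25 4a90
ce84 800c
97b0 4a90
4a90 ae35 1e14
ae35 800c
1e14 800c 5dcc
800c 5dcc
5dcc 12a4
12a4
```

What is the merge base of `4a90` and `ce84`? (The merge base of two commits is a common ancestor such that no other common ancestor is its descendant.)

800c

Ancestors of 4a90: {12a4, 1e14, 4a90, 5dcc, 800c, ae35}.
Ancestors of ce84: {12a4, 5dcc, 800c, ce84}.
Common ancestors: {12a4, 5dcc, 800c}.
Among these, 800c is not an ancestor of any other common ancestor — it is the merge base.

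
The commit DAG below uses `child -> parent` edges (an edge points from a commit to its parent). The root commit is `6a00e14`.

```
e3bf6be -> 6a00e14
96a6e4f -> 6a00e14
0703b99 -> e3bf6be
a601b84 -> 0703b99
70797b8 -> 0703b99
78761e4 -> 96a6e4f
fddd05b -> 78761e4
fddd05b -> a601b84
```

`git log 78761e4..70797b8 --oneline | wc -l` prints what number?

3

Reachable from 70797b8: {0703b99, 6a00e14, 70797b8, e3bf6be}.
Reachable from 78761e4: {6a00e14, 78761e4, 96a6e4f}.
In 70797b8's history but not 78761e4's: {0703b99, 70797b8, e3bf6be} — 3 commits.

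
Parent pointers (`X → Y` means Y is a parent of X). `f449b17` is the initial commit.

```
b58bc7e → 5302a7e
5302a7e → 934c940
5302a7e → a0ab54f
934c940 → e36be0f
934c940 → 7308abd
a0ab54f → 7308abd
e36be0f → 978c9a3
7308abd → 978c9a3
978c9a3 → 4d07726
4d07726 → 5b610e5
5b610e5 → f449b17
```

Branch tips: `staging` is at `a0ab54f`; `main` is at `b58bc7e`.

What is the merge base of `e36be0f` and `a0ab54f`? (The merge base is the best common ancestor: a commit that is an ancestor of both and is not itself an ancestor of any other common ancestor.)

Ancestors of e36be0f: {4d07726, 5b610e5, 978c9a3, e36be0f, f449b17}.
Ancestors of a0ab54f: {4d07726, 5b610e5, 7308abd, 978c9a3, a0ab54f, f449b17}.
Common ancestors: {4d07726, 5b610e5, 978c9a3, f449b17}.
Among these, 978c9a3 is not an ancestor of any other common ancestor — it is the merge base.

978c9a3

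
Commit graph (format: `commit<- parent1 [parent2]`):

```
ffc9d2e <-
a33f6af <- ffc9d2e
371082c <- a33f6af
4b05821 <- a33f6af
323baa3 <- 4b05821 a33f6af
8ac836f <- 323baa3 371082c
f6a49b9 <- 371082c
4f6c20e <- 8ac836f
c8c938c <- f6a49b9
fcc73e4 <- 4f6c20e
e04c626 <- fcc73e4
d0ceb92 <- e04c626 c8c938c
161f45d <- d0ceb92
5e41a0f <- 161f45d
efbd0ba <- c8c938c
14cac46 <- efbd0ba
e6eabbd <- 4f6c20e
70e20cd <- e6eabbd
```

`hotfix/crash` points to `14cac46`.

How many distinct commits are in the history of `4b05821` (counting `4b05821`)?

Walking parent pointers from 4b05821: reachable set = {4b05821, a33f6af, ffc9d2e}.
That is 3 commits.

3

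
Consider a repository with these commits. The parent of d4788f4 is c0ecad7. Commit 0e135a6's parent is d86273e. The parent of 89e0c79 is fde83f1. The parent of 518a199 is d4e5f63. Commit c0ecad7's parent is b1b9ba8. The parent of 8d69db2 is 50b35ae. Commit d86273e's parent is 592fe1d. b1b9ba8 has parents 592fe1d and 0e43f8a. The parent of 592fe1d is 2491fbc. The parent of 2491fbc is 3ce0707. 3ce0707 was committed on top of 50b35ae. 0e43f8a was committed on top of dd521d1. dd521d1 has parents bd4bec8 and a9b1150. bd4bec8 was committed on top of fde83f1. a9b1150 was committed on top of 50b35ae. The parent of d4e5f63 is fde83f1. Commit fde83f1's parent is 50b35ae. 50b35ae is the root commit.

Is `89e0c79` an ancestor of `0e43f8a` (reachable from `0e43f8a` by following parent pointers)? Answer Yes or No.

Ancestors of 0e43f8a: {0e43f8a, 50b35ae, a9b1150, bd4bec8, dd521d1, fde83f1}.
89e0c79 is not in that set, so it is not an ancestor of 0e43f8a.

No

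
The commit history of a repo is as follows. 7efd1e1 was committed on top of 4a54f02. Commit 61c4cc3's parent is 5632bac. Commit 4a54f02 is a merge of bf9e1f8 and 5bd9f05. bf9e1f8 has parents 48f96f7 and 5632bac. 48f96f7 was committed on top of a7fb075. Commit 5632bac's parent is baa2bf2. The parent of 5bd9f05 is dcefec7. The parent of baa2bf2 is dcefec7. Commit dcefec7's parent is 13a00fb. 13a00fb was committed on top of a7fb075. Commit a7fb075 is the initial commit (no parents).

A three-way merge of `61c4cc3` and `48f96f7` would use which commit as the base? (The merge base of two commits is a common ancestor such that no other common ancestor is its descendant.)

Ancestors of 61c4cc3: {13a00fb, 5632bac, 61c4cc3, a7fb075, baa2bf2, dcefec7}.
Ancestors of 48f96f7: {48f96f7, a7fb075}.
Common ancestors: {a7fb075}.
The only common ancestor is a7fb075, so it is the merge base.

a7fb075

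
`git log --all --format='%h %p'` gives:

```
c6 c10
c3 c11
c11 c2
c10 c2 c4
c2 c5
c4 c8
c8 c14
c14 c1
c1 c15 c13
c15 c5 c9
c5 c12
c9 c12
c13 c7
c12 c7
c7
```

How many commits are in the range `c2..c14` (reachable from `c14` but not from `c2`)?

5

Reachable from c14: {c1, c12, c13, c14, c15, c5, c7, c9}.
Reachable from c2: {c12, c2, c5, c7}.
In c14's history but not c2's: {c1, c13, c14, c15, c9} — 5 commits.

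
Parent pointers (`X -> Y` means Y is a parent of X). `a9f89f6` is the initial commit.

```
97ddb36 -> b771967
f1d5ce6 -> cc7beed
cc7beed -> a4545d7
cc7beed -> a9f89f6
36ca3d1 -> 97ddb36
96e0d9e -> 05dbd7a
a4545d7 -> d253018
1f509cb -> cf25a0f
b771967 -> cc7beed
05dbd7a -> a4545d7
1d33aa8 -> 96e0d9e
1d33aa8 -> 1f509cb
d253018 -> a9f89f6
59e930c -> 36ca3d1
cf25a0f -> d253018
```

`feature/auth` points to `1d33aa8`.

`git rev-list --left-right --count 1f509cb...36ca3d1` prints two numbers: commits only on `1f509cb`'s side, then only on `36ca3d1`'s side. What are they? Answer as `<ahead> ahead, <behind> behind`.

2 ahead, 5 behind

Reachable from 1f509cb: {1f509cb, a9f89f6, cf25a0f, d253018}.
Reachable from 36ca3d1: {36ca3d1, 97ddb36, a4545d7, a9f89f6, b771967, cc7beed, d253018}.
Only in 1f509cb's history (ahead): {1f509cb, cf25a0f} — 2.
Only in 36ca3d1's history (behind): {36ca3d1, 97ddb36, a4545d7, b771967, cc7beed} — 5.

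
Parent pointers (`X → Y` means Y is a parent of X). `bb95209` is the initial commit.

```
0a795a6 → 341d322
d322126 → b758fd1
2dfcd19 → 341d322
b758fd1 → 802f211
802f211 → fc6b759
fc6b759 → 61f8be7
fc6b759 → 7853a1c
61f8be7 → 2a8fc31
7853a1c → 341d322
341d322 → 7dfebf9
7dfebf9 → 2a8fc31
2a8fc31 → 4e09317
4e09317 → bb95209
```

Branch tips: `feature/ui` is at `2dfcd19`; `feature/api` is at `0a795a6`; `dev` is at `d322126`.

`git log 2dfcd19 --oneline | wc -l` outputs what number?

6

Walking parent pointers from 2dfcd19: reachable set = {2a8fc31, 2dfcd19, 341d322, 4e09317, 7dfebf9, bb95209}.
That is 6 commits.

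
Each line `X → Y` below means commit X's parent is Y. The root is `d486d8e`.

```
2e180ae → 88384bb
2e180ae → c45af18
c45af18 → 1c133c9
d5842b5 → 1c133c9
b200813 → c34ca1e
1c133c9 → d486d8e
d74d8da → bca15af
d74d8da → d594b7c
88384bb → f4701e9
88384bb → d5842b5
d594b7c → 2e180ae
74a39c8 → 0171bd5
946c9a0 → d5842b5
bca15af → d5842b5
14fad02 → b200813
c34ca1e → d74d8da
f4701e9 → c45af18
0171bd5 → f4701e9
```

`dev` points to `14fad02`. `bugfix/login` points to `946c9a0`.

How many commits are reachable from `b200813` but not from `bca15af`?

Reachable from b200813: {1c133c9, 2e180ae, 88384bb, b200813, bca15af, c34ca1e, c45af18, d486d8e, d5842b5, d594b7c, d74d8da, f4701e9}.
Reachable from bca15af: {1c133c9, bca15af, d486d8e, d5842b5}.
In b200813's history but not bca15af's: {2e180ae, 88384bb, b200813, c34ca1e, c45af18, d594b7c, d74d8da, f4701e9} — 8 commits.

8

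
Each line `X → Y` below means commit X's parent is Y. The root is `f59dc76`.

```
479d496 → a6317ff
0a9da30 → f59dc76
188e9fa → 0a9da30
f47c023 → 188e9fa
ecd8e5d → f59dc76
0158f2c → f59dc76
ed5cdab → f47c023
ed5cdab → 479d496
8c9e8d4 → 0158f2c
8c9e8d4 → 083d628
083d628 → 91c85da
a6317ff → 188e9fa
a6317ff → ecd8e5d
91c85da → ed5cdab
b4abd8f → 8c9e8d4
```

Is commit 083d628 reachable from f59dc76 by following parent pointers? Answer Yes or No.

Ancestors of f59dc76: {f59dc76}.
083d628 is not in that set, so it is not an ancestor of f59dc76.

No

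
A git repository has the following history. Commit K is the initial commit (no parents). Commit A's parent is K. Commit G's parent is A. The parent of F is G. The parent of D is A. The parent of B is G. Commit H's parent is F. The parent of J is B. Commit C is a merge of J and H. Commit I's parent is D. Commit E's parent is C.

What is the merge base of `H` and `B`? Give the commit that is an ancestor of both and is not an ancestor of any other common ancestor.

G

Ancestors of H: {A, F, G, H, K}.
Ancestors of B: {A, B, G, K}.
Common ancestors: {A, G, K}.
Among these, G is not an ancestor of any other common ancestor — it is the merge base.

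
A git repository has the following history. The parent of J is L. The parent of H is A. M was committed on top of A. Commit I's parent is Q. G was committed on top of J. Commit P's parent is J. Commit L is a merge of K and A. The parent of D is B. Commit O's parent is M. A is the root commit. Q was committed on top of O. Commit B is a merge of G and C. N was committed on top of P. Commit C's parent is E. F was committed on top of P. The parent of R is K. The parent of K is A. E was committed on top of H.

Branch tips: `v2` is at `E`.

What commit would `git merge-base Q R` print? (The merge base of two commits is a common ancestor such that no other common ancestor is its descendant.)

A

Ancestors of Q: {A, M, O, Q}.
Ancestors of R: {A, K, R}.
Common ancestors: {A}.
The only common ancestor is A, so it is the merge base.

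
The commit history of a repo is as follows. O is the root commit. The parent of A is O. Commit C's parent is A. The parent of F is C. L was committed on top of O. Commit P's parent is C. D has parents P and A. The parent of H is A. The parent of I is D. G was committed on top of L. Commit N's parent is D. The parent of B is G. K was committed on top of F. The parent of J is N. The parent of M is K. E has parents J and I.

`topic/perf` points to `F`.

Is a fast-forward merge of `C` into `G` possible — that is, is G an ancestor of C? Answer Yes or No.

A fast-forward from G to C is possible iff G is an ancestor of C.
Ancestors of C: {A, C, O}.
G is not among them, so fast-forward is not possible.

No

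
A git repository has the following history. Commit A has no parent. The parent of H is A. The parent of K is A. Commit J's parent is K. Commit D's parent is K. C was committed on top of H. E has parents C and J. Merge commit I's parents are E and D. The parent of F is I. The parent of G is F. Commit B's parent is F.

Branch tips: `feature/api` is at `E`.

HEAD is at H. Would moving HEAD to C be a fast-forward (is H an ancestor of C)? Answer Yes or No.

Yes

A fast-forward from H to C is possible iff H is an ancestor of C.
Ancestors of C: {A, C, H}.
H is among them, so fast-forward is possible.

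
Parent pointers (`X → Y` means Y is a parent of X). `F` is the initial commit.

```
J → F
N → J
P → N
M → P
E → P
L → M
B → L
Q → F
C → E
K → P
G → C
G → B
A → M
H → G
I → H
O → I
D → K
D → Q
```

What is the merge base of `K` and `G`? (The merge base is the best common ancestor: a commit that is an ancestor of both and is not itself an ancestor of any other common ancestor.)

Ancestors of K: {F, J, K, N, P}.
Ancestors of G: {B, C, E, F, G, J, L, M, N, P}.
Common ancestors: {F, J, N, P}.
Among these, P is not an ancestor of any other common ancestor — it is the merge base.

P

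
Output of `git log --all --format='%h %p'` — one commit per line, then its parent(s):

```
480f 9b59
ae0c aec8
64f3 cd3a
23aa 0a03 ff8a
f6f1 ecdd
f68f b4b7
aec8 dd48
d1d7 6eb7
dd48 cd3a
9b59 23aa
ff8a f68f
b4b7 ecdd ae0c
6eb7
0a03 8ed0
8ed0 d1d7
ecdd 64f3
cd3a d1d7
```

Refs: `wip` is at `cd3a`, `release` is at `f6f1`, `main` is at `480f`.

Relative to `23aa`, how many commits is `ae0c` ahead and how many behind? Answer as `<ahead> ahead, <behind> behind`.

Reachable from ae0c: {6eb7, ae0c, aec8, cd3a, d1d7, dd48}.
Reachable from 23aa: {0a03, 23aa, 64f3, 6eb7, 8ed0, ae0c, aec8, b4b7, cd3a, d1d7, dd48, ecdd, f68f, ff8a}.
Only in ae0c's history (ahead): {} — 0.
Only in 23aa's history (behind): {0a03, 23aa, 64f3, 8ed0, b4b7, ecdd, f68f, ff8a} — 8.

0 ahead, 8 behind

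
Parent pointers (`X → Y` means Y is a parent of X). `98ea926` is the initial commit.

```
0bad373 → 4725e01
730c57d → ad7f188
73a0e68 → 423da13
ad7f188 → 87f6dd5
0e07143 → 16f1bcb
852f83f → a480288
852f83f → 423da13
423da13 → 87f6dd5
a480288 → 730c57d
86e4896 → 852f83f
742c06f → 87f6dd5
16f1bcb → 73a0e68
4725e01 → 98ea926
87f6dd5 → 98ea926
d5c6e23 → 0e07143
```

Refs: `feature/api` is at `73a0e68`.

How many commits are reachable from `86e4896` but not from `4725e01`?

7

Reachable from 86e4896: {423da13, 730c57d, 852f83f, 86e4896, 87f6dd5, 98ea926, a480288, ad7f188}.
Reachable from 4725e01: {4725e01, 98ea926}.
In 86e4896's history but not 4725e01's: {423da13, 730c57d, 852f83f, 86e4896, 87f6dd5, a480288, ad7f188} — 7 commits.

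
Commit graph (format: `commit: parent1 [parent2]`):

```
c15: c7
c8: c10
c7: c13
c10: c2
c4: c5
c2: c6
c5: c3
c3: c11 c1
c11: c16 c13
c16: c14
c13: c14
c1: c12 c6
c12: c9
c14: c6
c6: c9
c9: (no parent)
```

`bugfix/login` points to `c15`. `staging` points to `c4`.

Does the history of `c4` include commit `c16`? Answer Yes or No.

Yes

Ancestors of c4 (commits reachable by following parents): {c1, c11, c12, c13, c14, c16, c3, c4, c5, c6, c9}.
c16 is in that set, so it is an ancestor of c4.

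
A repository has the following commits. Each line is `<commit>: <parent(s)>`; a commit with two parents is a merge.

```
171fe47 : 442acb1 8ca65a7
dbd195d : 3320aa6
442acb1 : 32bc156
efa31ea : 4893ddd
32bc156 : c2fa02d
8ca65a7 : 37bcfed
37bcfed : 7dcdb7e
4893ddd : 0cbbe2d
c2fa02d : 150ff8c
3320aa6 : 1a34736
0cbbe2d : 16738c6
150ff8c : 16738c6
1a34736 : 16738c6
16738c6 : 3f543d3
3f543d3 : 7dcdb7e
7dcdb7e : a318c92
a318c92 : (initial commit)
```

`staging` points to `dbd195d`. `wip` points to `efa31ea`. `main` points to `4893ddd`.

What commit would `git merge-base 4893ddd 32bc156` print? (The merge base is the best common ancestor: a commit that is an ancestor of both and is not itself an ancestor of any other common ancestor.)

Ancestors of 4893ddd: {0cbbe2d, 16738c6, 3f543d3, 4893ddd, 7dcdb7e, a318c92}.
Ancestors of 32bc156: {150ff8c, 16738c6, 32bc156, 3f543d3, 7dcdb7e, a318c92, c2fa02d}.
Common ancestors: {16738c6, 3f543d3, 7dcdb7e, a318c92}.
Among these, 16738c6 is not an ancestor of any other common ancestor — it is the merge base.

16738c6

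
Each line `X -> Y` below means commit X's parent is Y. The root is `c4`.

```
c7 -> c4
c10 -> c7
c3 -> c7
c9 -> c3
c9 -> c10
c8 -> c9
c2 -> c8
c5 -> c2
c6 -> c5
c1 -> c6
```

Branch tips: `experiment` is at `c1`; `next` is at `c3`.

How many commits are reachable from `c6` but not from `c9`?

Reachable from c6: {c10, c2, c3, c4, c5, c6, c7, c8, c9}.
Reachable from c9: {c10, c3, c4, c7, c9}.
In c6's history but not c9's: {c2, c5, c6, c8} — 4 commits.

4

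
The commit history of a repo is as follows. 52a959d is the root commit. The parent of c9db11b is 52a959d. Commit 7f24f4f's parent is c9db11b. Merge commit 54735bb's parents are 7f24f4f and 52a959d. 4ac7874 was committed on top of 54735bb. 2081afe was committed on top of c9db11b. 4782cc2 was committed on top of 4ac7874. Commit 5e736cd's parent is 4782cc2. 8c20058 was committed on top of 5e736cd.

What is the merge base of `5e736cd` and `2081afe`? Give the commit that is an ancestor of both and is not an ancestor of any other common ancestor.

Ancestors of 5e736cd: {4782cc2, 4ac7874, 52a959d, 54735bb, 5e736cd, 7f24f4f, c9db11b}.
Ancestors of 2081afe: {2081afe, 52a959d, c9db11b}.
Common ancestors: {52a959d, c9db11b}.
Among these, c9db11b is not an ancestor of any other common ancestor — it is the merge base.

c9db11b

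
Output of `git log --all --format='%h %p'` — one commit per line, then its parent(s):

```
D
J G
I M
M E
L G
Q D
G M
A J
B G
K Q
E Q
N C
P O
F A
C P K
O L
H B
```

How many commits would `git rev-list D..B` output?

5

Reachable from B: {B, D, E, G, M, Q}.
Reachable from D: {D}.
In B's history but not D's: {B, E, G, M, Q} — 5 commits.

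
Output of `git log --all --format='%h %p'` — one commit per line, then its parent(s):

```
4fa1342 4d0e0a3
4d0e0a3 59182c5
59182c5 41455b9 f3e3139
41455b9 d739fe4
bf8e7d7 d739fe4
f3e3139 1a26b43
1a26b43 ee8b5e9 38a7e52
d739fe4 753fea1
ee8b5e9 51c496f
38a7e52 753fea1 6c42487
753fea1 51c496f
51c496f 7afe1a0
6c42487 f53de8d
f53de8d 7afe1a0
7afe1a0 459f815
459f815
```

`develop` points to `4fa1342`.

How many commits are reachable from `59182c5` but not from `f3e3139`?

Reachable from 59182c5: {1a26b43, 38a7e52, 41455b9, 459f815, 51c496f, 59182c5, 6c42487, 753fea1, 7afe1a0, d739fe4, ee8b5e9, f3e3139, f53de8d}.
Reachable from f3e3139: {1a26b43, 38a7e52, 459f815, 51c496f, 6c42487, 753fea1, 7afe1a0, ee8b5e9, f3e3139, f53de8d}.
In 59182c5's history but not f3e3139's: {41455b9, 59182c5, d739fe4} — 3 commits.

3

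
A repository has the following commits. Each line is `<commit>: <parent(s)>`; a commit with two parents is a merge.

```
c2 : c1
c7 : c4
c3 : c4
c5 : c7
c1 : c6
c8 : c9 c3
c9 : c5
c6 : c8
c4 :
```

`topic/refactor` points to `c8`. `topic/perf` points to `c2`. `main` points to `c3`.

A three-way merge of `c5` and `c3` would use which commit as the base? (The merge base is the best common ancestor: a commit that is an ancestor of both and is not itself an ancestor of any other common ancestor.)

Ancestors of c5: {c4, c5, c7}.
Ancestors of c3: {c3, c4}.
Common ancestors: {c4}.
The only common ancestor is c4, so it is the merge base.

c4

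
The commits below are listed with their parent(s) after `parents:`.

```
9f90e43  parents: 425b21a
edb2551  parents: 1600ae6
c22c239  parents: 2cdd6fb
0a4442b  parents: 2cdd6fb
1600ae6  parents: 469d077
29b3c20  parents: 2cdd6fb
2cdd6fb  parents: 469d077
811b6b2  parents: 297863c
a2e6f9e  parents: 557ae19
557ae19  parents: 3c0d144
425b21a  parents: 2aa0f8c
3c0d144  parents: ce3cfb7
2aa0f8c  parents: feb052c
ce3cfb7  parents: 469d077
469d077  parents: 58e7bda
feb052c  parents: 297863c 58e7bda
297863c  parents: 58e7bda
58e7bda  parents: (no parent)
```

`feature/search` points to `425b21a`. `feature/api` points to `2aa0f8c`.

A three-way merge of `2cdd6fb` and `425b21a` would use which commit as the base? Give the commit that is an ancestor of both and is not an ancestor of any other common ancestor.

58e7bda

Ancestors of 2cdd6fb: {2cdd6fb, 469d077, 58e7bda}.
Ancestors of 425b21a: {297863c, 2aa0f8c, 425b21a, 58e7bda, feb052c}.
Common ancestors: {58e7bda}.
The only common ancestor is 58e7bda, so it is the merge base.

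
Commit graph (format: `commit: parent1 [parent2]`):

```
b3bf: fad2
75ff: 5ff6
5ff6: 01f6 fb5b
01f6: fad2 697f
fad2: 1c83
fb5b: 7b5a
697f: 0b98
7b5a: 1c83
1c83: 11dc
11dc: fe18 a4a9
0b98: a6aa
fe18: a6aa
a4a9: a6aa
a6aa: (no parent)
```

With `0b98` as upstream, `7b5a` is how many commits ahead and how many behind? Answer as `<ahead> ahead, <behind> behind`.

5 ahead, 1 behind

Reachable from 7b5a: {11dc, 1c83, 7b5a, a4a9, a6aa, fe18}.
Reachable from 0b98: {0b98, a6aa}.
Only in 7b5a's history (ahead): {11dc, 1c83, 7b5a, a4a9, fe18} — 5.
Only in 0b98's history (behind): {0b98} — 1.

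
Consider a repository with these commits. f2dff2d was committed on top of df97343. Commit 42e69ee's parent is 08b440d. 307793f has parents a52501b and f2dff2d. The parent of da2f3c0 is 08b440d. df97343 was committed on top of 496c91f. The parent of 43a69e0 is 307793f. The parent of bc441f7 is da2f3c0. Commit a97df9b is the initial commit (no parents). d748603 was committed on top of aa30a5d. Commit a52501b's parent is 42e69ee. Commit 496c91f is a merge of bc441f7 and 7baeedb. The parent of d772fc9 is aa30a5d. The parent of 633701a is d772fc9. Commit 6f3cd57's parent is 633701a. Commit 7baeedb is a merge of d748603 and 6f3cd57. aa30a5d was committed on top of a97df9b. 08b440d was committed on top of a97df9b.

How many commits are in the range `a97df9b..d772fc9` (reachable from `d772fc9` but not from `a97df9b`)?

Reachable from d772fc9: {a97df9b, aa30a5d, d772fc9}.
Reachable from a97df9b: {a97df9b}.
In d772fc9's history but not a97df9b's: {aa30a5d, d772fc9} — 2 commits.

2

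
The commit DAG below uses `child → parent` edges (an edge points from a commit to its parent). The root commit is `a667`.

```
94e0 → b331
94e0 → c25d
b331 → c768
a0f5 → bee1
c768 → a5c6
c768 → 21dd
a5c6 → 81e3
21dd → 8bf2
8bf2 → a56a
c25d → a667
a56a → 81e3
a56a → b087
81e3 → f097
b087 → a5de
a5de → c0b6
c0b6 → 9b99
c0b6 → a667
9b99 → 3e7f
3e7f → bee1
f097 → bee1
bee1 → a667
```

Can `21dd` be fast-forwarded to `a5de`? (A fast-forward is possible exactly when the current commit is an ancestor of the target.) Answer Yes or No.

A fast-forward from 21dd to a5de is possible iff 21dd is an ancestor of a5de.
Ancestors of a5de: {3e7f, 9b99, a5de, a667, bee1, c0b6}.
21dd is not among them, so fast-forward is not possible.

No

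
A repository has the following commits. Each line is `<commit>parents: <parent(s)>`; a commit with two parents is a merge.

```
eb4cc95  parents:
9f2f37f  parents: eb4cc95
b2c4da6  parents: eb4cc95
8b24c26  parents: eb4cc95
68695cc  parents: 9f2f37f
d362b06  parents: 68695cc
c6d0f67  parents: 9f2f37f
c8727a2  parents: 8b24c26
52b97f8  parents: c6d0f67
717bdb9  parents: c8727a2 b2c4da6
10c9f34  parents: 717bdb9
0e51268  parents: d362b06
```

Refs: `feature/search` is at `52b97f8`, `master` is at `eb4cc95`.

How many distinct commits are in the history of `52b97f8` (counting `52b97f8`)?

Walking parent pointers from 52b97f8: reachable set = {52b97f8, 9f2f37f, c6d0f67, eb4cc95}.
That is 4 commits.

4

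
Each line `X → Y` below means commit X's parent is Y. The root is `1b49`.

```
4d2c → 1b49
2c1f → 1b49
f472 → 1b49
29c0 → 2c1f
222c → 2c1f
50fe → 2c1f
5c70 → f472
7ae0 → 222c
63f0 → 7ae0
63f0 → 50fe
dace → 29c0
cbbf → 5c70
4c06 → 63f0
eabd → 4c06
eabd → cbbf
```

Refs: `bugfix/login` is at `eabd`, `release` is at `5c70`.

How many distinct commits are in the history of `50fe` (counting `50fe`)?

3

Walking parent pointers from 50fe: reachable set = {1b49, 2c1f, 50fe}.
That is 3 commits.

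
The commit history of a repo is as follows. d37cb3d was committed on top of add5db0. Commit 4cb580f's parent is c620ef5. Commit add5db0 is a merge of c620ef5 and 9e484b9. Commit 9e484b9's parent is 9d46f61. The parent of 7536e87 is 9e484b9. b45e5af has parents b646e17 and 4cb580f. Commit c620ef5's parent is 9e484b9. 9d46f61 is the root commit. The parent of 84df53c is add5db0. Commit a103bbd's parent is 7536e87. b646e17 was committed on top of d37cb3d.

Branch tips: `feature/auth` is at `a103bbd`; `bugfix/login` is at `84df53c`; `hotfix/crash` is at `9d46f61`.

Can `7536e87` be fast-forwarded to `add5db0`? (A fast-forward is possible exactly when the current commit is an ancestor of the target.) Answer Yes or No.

No

A fast-forward from 7536e87 to add5db0 is possible iff 7536e87 is an ancestor of add5db0.
Ancestors of add5db0: {9d46f61, 9e484b9, add5db0, c620ef5}.
7536e87 is not among them, so fast-forward is not possible.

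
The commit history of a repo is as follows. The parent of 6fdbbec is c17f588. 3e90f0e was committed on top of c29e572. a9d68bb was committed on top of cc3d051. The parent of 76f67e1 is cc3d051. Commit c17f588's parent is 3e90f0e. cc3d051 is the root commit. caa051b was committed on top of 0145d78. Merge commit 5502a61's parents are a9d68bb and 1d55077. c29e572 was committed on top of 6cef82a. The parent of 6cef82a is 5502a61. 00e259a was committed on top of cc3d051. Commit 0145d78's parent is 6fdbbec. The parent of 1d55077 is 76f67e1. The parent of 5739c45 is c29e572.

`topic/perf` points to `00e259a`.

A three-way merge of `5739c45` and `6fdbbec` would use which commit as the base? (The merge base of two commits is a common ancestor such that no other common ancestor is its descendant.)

Ancestors of 5739c45: {1d55077, 5502a61, 5739c45, 6cef82a, 76f67e1, a9d68bb, c29e572, cc3d051}.
Ancestors of 6fdbbec: {1d55077, 3e90f0e, 5502a61, 6cef82a, 6fdbbec, 76f67e1, a9d68bb, c17f588, c29e572, cc3d051}.
Common ancestors: {1d55077, 5502a61, 6cef82a, 76f67e1, a9d68bb, c29e572, cc3d051}.
Among these, c29e572 is not an ancestor of any other common ancestor — it is the merge base.

c29e572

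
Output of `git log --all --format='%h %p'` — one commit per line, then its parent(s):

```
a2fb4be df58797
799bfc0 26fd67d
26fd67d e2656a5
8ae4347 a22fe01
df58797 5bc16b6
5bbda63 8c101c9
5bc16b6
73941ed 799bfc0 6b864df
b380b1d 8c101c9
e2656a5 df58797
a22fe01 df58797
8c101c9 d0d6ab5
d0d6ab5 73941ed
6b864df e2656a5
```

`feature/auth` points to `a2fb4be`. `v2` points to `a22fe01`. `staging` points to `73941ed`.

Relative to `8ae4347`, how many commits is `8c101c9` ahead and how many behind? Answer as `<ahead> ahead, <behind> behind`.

7 ahead, 2 behind

Reachable from 8c101c9: {26fd67d, 5bc16b6, 6b864df, 73941ed, 799bfc0, 8c101c9, d0d6ab5, df58797, e2656a5}.
Reachable from 8ae4347: {5bc16b6, 8ae4347, a22fe01, df58797}.
Only in 8c101c9's history (ahead): {26fd67d, 6b864df, 73941ed, 799bfc0, 8c101c9, d0d6ab5, e2656a5} — 7.
Only in 8ae4347's history (behind): {8ae4347, a22fe01} — 2.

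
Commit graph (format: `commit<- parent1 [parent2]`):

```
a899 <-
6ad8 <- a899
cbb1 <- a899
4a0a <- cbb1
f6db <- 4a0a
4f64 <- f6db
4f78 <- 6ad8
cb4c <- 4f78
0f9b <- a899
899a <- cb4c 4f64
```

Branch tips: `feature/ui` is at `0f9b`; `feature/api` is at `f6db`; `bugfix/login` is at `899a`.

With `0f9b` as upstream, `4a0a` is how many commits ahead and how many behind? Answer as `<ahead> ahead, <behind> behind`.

Reachable from 4a0a: {4a0a, a899, cbb1}.
Reachable from 0f9b: {0f9b, a899}.
Only in 4a0a's history (ahead): {4a0a, cbb1} — 2.
Only in 0f9b's history (behind): {0f9b} — 1.

2 ahead, 1 behind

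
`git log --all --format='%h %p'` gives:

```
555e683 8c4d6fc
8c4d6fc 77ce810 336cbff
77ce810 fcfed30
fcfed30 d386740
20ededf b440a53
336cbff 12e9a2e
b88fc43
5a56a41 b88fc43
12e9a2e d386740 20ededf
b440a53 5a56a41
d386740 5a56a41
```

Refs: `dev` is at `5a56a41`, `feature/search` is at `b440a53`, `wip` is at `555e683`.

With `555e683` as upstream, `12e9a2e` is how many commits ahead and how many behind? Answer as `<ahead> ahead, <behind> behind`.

0 ahead, 5 behind

Reachable from 12e9a2e: {12e9a2e, 20ededf, 5a56a41, b440a53, b88fc43, d386740}.
Reachable from 555e683: {12e9a2e, 20ededf, 336cbff, 555e683, 5a56a41, 77ce810, 8c4d6fc, b440a53, b88fc43, d386740, fcfed30}.
Only in 12e9a2e's history (ahead): {} — 0.
Only in 555e683's history (behind): {336cbff, 555e683, 77ce810, 8c4d6fc, fcfed30} — 5.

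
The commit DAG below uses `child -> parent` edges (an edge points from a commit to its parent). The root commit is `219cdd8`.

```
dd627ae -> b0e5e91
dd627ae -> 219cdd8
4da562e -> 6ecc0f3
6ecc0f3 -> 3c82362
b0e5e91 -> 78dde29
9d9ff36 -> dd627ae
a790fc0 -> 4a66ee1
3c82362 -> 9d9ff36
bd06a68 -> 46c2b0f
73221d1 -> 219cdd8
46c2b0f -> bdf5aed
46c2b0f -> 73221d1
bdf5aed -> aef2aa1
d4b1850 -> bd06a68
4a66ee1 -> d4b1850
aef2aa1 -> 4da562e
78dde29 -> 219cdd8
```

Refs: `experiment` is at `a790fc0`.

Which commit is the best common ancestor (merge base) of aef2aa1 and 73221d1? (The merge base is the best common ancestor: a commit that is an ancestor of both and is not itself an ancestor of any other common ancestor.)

219cdd8

Ancestors of aef2aa1: {219cdd8, 3c82362, 4da562e, 6ecc0f3, 78dde29, 9d9ff36, aef2aa1, b0e5e91, dd627ae}.
Ancestors of 73221d1: {219cdd8, 73221d1}.
Common ancestors: {219cdd8}.
The only common ancestor is 219cdd8, so it is the merge base.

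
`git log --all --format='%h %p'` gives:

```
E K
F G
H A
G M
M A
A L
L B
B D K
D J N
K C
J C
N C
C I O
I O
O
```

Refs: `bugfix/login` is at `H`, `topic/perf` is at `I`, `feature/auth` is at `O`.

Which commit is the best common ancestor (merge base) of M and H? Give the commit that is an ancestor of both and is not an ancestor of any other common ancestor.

Ancestors of M: {A, B, C, D, I, J, K, L, M, N, O}.
Ancestors of H: {A, B, C, D, H, I, J, K, L, N, O}.
Common ancestors: {A, B, C, D, I, J, K, L, N, O}.
Among these, A is not an ancestor of any other common ancestor — it is the merge base.

A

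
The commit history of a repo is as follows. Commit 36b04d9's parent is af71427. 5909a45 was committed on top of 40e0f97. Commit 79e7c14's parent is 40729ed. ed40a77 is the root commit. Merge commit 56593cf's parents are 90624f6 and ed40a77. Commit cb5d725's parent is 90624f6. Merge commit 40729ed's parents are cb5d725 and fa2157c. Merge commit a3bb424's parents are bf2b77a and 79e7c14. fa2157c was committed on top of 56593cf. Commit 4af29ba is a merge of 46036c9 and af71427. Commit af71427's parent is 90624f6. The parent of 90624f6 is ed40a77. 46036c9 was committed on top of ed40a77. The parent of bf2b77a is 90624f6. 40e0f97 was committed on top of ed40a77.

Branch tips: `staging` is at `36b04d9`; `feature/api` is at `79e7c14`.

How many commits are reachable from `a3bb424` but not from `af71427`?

7

Reachable from a3bb424: {40729ed, 56593cf, 79e7c14, 90624f6, a3bb424, bf2b77a, cb5d725, ed40a77, fa2157c}.
Reachable from af71427: {90624f6, af71427, ed40a77}.
In a3bb424's history but not af71427's: {40729ed, 56593cf, 79e7c14, a3bb424, bf2b77a, cb5d725, fa2157c} — 7 commits.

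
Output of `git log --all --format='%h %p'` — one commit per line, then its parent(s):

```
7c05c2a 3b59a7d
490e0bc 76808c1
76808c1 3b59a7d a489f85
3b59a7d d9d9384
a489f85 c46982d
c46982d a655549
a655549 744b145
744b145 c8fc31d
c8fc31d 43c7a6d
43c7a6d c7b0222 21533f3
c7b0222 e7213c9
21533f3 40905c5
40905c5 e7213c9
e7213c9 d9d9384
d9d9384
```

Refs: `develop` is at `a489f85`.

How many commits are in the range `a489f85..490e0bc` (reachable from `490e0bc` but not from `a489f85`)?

Reachable from 490e0bc: {21533f3, 3b59a7d, 40905c5, 43c7a6d, 490e0bc, 744b145, 76808c1, a489f85, a655549, c46982d, c7b0222, c8fc31d, d9d9384, e7213c9}.
Reachable from a489f85: {21533f3, 40905c5, 43c7a6d, 744b145, a489f85, a655549, c46982d, c7b0222, c8fc31d, d9d9384, e7213c9}.
In 490e0bc's history but not a489f85's: {3b59a7d, 490e0bc, 76808c1} — 3 commits.

3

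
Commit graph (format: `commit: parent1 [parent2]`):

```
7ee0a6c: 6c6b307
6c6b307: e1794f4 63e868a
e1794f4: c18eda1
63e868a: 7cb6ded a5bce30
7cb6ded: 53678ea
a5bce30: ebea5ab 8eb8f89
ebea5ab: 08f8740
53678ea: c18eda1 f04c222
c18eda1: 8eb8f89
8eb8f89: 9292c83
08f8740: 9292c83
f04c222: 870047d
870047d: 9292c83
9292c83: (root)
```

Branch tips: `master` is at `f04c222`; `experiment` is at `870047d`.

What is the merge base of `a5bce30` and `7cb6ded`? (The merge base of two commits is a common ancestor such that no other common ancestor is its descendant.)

8eb8f89

Ancestors of a5bce30: {08f8740, 8eb8f89, 9292c83, a5bce30, ebea5ab}.
Ancestors of 7cb6ded: {53678ea, 7cb6ded, 870047d, 8eb8f89, 9292c83, c18eda1, f04c222}.
Common ancestors: {8eb8f89, 9292c83}.
Among these, 8eb8f89 is not an ancestor of any other common ancestor — it is the merge base.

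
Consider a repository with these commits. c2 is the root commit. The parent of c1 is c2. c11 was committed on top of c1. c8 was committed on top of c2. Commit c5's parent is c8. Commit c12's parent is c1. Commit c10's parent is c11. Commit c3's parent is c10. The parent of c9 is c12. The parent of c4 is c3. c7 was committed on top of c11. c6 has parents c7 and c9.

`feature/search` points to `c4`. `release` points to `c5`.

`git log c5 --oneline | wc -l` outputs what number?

Walking parent pointers from c5: reachable set = {c2, c5, c8}.
That is 3 commits.

3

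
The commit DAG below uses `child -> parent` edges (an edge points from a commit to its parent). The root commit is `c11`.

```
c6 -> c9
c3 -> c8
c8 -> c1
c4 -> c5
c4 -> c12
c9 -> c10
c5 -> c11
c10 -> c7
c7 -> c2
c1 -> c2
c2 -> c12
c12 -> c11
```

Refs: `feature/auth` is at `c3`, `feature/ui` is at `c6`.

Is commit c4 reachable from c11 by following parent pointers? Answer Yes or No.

Ancestors of c11: {c11}.
c4 is not in that set, so it is not an ancestor of c11.

No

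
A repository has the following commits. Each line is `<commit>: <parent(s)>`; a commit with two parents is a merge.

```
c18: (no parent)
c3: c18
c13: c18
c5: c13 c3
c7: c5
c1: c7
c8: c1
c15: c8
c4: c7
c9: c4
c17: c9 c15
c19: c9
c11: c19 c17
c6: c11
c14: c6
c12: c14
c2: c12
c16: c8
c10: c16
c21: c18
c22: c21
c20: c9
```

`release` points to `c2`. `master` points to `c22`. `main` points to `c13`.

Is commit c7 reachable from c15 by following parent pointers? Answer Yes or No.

Yes

Ancestors of c15 (commits reachable by following parents): {c1, c13, c15, c18, c3, c5, c7, c8}.
c7 is in that set, so it is an ancestor of c15.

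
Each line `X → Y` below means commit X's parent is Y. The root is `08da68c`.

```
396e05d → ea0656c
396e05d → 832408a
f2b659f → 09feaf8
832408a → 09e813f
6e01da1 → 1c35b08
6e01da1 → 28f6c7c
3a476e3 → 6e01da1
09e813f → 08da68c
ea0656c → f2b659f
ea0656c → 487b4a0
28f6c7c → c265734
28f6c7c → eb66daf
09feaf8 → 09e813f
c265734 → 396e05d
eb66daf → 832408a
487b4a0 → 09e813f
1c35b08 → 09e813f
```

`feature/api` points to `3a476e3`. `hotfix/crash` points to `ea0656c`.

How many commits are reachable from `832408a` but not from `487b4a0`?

1

Reachable from 832408a: {08da68c, 09e813f, 832408a}.
Reachable from 487b4a0: {08da68c, 09e813f, 487b4a0}.
In 832408a's history but not 487b4a0's: {832408a} — 1 commit.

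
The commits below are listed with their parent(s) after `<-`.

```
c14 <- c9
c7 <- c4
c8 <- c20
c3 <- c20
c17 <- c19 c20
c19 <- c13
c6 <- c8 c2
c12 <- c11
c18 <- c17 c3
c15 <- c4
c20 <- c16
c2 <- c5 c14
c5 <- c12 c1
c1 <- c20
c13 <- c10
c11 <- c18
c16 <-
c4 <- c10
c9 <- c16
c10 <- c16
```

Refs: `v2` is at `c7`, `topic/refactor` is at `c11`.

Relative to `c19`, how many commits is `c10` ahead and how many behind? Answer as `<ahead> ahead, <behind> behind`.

0 ahead, 2 behind

Reachable from c10: {c10, c16}.
Reachable from c19: {c10, c13, c16, c19}.
Only in c10's history (ahead): {} — 0.
Only in c19's history (behind): {c13, c19} — 2.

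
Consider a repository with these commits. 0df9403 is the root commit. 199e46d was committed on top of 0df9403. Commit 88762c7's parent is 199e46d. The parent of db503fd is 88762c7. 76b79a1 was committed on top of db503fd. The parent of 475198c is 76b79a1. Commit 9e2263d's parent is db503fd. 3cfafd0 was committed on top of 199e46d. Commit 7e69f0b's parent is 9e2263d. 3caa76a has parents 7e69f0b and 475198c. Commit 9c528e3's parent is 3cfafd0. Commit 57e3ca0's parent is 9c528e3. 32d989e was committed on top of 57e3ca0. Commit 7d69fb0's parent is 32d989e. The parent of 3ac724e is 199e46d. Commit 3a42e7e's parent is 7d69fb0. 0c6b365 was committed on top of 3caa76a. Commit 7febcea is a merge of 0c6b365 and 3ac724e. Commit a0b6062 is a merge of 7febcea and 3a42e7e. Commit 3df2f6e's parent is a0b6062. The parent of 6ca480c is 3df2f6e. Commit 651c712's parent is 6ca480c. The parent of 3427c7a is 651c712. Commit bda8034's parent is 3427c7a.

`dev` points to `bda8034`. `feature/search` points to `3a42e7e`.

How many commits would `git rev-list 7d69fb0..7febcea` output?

Reachable from 7febcea: {0c6b365, 0df9403, 199e46d, 3ac724e, 3caa76a, 475198c, 76b79a1, 7e69f0b, 7febcea, 88762c7, 9e2263d, db503fd}.
Reachable from 7d69fb0: {0df9403, 199e46d, 32d989e, 3cfafd0, 57e3ca0, 7d69fb0, 9c528e3}.
In 7febcea's history but not 7d69fb0's: {0c6b365, 3ac724e, 3caa76a, 475198c, 76b79a1, 7e69f0b, 7febcea, 88762c7, 9e2263d, db503fd} — 10 commits.

10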